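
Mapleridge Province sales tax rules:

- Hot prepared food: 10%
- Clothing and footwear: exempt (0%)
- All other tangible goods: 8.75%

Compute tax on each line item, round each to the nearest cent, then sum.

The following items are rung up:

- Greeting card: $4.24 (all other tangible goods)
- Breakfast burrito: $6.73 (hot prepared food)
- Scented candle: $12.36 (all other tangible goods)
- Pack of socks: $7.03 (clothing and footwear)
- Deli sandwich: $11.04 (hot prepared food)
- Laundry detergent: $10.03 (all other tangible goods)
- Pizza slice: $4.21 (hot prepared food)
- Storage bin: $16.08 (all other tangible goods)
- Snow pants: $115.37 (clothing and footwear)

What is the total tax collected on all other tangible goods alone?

Greeting card $4.24: all other tangible goods → 8.75% → $0.37
Scented candle $12.36: all other tangible goods → 8.75% → $1.08
Laundry detergent $10.03: all other tangible goods → 8.75% → $0.88
Storage bin $16.08: all other tangible goods → 8.75% → $1.41
Tax on all other tangible goods = $0.37 + $1.08 + $0.88 + $1.41 = $3.74

$3.74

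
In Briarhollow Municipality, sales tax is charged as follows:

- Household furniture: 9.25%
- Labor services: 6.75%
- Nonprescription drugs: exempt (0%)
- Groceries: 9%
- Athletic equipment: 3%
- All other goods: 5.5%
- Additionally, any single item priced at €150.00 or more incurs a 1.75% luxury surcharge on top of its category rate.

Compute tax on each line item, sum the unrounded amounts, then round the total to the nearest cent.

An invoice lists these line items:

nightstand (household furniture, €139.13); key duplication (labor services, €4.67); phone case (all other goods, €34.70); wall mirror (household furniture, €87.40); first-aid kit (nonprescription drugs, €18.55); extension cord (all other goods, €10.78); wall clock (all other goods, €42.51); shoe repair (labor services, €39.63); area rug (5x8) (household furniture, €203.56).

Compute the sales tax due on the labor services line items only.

Key duplication €4.67: labor services → 6.75% → €0.315225
Shoe repair €39.63: labor services → 6.75% → €2.675025
Tax on labor services: unrounded sum = €2.99025 → €2.99

€2.99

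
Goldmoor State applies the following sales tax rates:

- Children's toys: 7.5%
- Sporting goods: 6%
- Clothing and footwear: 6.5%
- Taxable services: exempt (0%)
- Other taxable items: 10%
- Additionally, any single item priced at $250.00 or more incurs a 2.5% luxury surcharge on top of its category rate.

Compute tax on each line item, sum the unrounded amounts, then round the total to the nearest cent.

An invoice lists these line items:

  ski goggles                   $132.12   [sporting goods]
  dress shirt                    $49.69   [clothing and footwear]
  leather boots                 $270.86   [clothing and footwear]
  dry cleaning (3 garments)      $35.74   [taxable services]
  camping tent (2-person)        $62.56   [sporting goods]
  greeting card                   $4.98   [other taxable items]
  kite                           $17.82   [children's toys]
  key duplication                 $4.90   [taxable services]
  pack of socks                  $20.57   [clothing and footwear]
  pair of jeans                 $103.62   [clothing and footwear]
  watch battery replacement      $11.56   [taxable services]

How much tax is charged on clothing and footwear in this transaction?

Dress shirt $49.69: clothing and footwear → 6.5% → $3.22985
Leather boots $270.86: clothing and footwear → 6.5% + 2.5% surcharge = 9% → $24.3774
Pack of socks $20.57: clothing and footwear → 6.5% → $1.33705
Pair of jeans $103.62: clothing and footwear → 6.5% → $6.7353
Tax on clothing and footwear: unrounded sum = $35.6796 → $35.68

$35.68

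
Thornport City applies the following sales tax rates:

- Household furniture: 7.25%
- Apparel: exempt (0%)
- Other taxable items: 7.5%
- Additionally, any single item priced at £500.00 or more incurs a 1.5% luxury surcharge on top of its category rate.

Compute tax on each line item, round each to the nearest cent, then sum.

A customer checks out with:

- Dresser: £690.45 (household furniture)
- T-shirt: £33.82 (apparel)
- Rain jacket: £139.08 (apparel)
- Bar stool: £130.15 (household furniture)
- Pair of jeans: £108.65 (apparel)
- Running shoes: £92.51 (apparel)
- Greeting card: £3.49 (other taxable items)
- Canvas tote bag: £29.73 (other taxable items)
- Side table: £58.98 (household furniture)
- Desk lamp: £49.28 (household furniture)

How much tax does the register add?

£80.19

Dresser £690.45: household furniture → 7.25% + 1.5% surcharge = 8.75% → £60.41
T-shirt £33.82: apparel → 0% → £0.00
Rain jacket £139.08: apparel → 0% → £0.00
Bar stool £130.15: household furniture → 7.25% → £9.44
Pair of jeans £108.65: apparel → 0% → £0.00
Running shoes £92.51: apparel → 0% → £0.00
Greeting card £3.49: other taxable items → 7.5% → £0.26
Canvas tote bag £29.73: other taxable items → 7.5% → £2.23
Side table £58.98: household furniture → 7.25% → £4.28
Desk lamp £49.28: household furniture → 7.25% → £3.57
Total tax = £60.41 + £9.44 + £0.26 + £2.23 + £4.28 + £3.57 = £80.19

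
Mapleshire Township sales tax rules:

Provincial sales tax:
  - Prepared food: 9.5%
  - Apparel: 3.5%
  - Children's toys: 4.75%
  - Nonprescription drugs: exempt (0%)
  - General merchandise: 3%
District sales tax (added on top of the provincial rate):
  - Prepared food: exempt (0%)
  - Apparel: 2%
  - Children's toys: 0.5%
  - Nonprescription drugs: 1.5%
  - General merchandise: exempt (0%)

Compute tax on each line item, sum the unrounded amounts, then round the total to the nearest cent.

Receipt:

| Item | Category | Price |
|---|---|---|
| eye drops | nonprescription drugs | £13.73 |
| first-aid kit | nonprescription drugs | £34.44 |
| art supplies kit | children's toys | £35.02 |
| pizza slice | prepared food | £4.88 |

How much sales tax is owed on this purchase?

£3.02

Eye drops £13.73: nonprescription drugs → 0% + 1.5% district = 1.5% → £0.20595
First-aid kit £34.44: nonprescription drugs → 0% + 1.5% district = 1.5% → £0.5166
Art supplies kit £35.02: children's toys → 4.75% + 0.5% district = 5.25% → £1.83855
Pizza slice £4.88: prepared food → 9.5% + 0% district = 9.5% → £0.4636
Unrounded tax sum = £3.0247 → £3.02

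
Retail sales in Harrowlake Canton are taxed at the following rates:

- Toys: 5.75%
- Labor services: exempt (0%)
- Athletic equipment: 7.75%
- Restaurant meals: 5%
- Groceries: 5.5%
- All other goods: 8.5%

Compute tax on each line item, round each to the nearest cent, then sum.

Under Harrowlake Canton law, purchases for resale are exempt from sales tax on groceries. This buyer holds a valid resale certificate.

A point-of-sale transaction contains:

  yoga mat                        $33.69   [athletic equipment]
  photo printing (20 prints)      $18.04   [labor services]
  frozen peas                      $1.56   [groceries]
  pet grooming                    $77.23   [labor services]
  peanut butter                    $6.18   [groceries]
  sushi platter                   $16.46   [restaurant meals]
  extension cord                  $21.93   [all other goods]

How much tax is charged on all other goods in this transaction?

Extension cord $21.93: all other goods → 8.5% → $1.86
Tax on all other goods = $1.86

$1.86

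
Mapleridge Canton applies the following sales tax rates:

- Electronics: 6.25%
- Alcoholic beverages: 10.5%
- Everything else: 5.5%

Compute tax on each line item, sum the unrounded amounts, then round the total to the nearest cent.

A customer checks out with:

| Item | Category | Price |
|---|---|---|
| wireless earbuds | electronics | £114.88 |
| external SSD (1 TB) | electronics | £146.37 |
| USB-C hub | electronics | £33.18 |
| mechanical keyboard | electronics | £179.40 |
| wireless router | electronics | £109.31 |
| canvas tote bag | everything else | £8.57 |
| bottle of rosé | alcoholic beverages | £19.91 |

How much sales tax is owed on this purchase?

£39.01

Wireless earbuds £114.88: electronics → 6.25% → £7.18
External SSD (1 TB) £146.37: electronics → 6.25% → £9.148125
USB-C hub £33.18: electronics → 6.25% → £2.07375
Mechanical keyboard £179.40: electronics → 6.25% → £11.2125
Wireless router £109.31: electronics → 6.25% → £6.831875
Canvas tote bag £8.57: everything else → 5.5% → £0.47135
Bottle of rosé £19.91: alcoholic beverages → 10.5% → £2.09055
Unrounded tax sum = £39.00815 → £39.01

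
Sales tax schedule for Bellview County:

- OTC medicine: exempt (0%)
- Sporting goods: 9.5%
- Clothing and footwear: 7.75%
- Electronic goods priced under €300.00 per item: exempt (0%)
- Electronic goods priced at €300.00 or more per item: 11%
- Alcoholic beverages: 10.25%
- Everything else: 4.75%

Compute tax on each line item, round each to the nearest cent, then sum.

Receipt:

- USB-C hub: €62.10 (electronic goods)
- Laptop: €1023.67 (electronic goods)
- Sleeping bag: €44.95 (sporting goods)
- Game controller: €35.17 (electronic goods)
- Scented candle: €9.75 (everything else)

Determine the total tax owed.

€117.33

USB-C hub €62.10: electronic goods, under €300.00 → 0% → €0.00
Laptop €1023.67: electronic goods, €300.00 or more → 11% → €112.60
Sleeping bag €44.95: sporting goods → 9.5% → €4.27
Game controller €35.17: electronic goods, under €300.00 → 0% → €0.00
Scented candle €9.75: everything else → 4.75% → €0.46
Total tax = €112.60 + €4.27 + €0.46 = €117.33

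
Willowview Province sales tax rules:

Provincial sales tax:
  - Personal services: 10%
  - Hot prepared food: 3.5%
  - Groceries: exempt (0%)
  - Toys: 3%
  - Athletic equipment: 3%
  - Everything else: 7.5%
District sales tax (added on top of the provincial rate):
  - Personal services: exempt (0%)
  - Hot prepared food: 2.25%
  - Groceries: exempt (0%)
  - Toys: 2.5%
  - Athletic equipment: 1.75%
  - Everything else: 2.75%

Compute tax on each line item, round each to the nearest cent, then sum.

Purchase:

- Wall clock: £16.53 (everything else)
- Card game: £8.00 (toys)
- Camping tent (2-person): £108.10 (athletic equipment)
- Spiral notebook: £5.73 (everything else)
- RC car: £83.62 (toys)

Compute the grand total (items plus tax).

Wall clock £16.53: everything else → 7.5% + 2.75% district = 10.25% → £1.69
Card game £8.00: toys → 3% + 2.5% district = 5.5% → £0.44
Camping tent (2-person) £108.10: athletic equipment → 3% + 1.75% district = 4.75% → £5.13
Spiral notebook £5.73: everything else → 7.5% + 2.75% district = 10.25% → £0.59
RC car £83.62: toys → 3% + 2.5% district = 5.5% → £4.60
Subtotal = £221.98; tax = £12.45; total due = £234.43

£234.43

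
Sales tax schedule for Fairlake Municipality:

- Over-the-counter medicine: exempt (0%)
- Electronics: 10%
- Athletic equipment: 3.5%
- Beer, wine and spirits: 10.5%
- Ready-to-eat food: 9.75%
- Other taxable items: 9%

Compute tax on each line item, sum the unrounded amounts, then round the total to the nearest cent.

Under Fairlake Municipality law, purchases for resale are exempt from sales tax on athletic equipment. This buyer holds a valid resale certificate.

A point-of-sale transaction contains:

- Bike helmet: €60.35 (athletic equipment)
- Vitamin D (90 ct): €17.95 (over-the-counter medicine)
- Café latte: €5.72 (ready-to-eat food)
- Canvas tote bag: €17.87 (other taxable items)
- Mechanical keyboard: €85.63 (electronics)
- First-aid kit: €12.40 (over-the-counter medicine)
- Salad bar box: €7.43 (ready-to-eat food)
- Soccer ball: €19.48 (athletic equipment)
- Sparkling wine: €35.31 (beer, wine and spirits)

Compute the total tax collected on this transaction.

Bike helmet €60.35: athletic equipment, buyer-exempt → 0% → €0.00
Vitamin D (90 ct) €17.95: over-the-counter medicine → 0% → €0.00
Café latte €5.72: ready-to-eat food → 9.75% → €0.5577
Canvas tote bag €17.87: other taxable items → 9% → €1.6083
Mechanical keyboard €85.63: electronics → 10% → €8.563
First-aid kit €12.40: over-the-counter medicine → 0% → €0.00
Salad bar box €7.43: ready-to-eat food → 9.75% → €0.724425
Soccer ball €19.48: athletic equipment, buyer-exempt → 0% → €0.00
Sparkling wine €35.31: beer, wine and spirits → 10.5% → €3.70755
Unrounded tax sum = €15.160975 → €15.16

€15.16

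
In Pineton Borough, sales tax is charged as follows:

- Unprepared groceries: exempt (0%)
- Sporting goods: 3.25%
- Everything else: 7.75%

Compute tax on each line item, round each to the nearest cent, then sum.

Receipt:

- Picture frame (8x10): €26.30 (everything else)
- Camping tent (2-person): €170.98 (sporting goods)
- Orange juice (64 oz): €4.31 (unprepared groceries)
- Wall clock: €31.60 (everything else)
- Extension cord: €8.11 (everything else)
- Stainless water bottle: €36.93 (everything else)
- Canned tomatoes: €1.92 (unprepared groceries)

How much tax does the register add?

Picture frame (8x10) €26.30: everything else → 7.75% → €2.04
Camping tent (2-person) €170.98: sporting goods → 3.25% → €5.56
Orange juice (64 oz) €4.31: unprepared groceries → 0% → €0.00
Wall clock €31.60: everything else → 7.75% → €2.45
Extension cord €8.11: everything else → 7.75% → €0.63
Stainless water bottle €36.93: everything else → 7.75% → €2.86
Canned tomatoes €1.92: unprepared groceries → 0% → €0.00
Total tax = €2.04 + €5.56 + €2.45 + €0.63 + €2.86 = €13.54

€13.54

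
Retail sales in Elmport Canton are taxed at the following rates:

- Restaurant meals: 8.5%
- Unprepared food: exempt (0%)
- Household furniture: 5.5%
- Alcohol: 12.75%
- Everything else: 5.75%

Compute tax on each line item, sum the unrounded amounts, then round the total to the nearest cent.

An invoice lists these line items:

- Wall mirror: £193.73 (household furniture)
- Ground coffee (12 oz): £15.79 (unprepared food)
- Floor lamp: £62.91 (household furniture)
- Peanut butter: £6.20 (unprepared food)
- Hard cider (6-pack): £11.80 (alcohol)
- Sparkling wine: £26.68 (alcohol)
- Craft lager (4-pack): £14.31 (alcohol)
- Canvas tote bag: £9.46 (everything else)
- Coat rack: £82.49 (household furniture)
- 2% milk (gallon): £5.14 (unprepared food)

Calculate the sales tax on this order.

Wall mirror £193.73: household furniture → 5.5% → £10.65515
Ground coffee (12 oz) £15.79: unprepared food → 0% → £0.00
Floor lamp £62.91: household furniture → 5.5% → £3.46005
Peanut butter £6.20: unprepared food → 0% → £0.00
Hard cider (6-pack) £11.80: alcohol → 12.75% → £1.5045
Sparkling wine £26.68: alcohol → 12.75% → £3.4017
Craft lager (4-pack) £14.31: alcohol → 12.75% → £1.824525
Canvas tote bag £9.46: everything else → 5.75% → £0.54395
Coat rack £82.49: household furniture → 5.5% → £4.53695
2% milk (gallon) £5.14: unprepared food → 0% → £0.00
Unrounded tax sum = £25.926825 → £25.93

£25.93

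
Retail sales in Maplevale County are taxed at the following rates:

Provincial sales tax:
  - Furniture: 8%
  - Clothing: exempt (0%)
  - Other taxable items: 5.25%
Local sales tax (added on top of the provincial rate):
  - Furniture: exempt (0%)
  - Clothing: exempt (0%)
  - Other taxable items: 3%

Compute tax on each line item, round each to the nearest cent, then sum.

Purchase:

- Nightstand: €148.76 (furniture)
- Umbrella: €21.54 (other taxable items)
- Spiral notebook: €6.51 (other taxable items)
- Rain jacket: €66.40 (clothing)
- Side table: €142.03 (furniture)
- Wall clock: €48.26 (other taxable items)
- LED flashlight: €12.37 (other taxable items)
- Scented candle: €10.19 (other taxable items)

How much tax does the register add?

Nightstand €148.76: furniture → 8% + 0% local = 8% → €11.90
Umbrella €21.54: other taxable items → 5.25% + 3% local = 8.25% → €1.78
Spiral notebook €6.51: other taxable items → 5.25% + 3% local = 8.25% → €0.54
Rain jacket €66.40: clothing → 0% + 0% local = 0% → €0.00
Side table €142.03: furniture → 8% + 0% local = 8% → €11.36
Wall clock €48.26: other taxable items → 5.25% + 3% local = 8.25% → €3.98
LED flashlight €12.37: other taxable items → 5.25% + 3% local = 8.25% → €1.02
Scented candle €10.19: other taxable items → 5.25% + 3% local = 8.25% → €0.84
Total tax = €11.90 + €1.78 + €0.54 + €11.36 + €3.98 + €1.02 + €0.84 = €31.42

€31.42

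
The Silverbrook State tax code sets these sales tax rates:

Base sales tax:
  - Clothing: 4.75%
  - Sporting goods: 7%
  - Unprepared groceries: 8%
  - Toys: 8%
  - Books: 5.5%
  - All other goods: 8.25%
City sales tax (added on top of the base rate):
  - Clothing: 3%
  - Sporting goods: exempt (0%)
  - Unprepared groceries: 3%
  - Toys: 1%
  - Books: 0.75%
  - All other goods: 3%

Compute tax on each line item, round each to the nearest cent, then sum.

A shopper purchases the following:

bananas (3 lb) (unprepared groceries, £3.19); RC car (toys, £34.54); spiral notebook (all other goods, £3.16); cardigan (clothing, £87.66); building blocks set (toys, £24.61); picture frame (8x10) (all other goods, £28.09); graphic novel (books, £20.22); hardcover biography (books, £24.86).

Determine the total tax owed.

£18.79

Bananas (3 lb) £3.19: unprepared groceries → 8% + 3% city = 11% → £0.35
RC car £34.54: toys → 8% + 1% city = 9% → £3.11
Spiral notebook £3.16: all other goods → 8.25% + 3% city = 11.25% → £0.36
Cardigan £87.66: clothing → 4.75% + 3% city = 7.75% → £6.79
Building blocks set £24.61: toys → 8% + 1% city = 9% → £2.21
Picture frame (8x10) £28.09: all other goods → 8.25% + 3% city = 11.25% → £3.16
Graphic novel £20.22: books → 5.5% + 0.75% city = 6.25% → £1.26
Hardcover biography £24.86: books → 5.5% + 0.75% city = 6.25% → £1.55
Total tax = £0.35 + £3.11 + £0.36 + £6.79 + £2.21 + £3.16 + £1.26 + £1.55 = £18.79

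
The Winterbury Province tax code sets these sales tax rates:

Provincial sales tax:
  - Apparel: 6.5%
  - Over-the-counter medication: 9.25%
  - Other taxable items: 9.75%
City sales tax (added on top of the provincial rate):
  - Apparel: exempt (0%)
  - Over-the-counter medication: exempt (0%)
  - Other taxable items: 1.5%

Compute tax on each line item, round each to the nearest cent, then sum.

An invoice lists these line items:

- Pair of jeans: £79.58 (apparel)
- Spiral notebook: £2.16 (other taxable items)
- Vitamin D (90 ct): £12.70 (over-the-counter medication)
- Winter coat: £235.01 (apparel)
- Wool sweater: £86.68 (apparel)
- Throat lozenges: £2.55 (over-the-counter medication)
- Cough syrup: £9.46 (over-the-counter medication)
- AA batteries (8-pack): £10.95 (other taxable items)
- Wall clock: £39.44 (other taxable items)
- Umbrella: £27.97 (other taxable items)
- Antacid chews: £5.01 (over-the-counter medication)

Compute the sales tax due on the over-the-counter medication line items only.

Vitamin D (90 ct) £12.70: over-the-counter medication → 9.25% + 0% city = 9.25% → £1.17
Throat lozenges £2.55: over-the-counter medication → 9.25% + 0% city = 9.25% → £0.24
Cough syrup £9.46: over-the-counter medication → 9.25% + 0% city = 9.25% → £0.88
Antacid chews £5.01: over-the-counter medication → 9.25% + 0% city = 9.25% → £0.46
Tax on over-the-counter medication = £1.17 + £0.24 + £0.88 + £0.46 = £2.75

£2.75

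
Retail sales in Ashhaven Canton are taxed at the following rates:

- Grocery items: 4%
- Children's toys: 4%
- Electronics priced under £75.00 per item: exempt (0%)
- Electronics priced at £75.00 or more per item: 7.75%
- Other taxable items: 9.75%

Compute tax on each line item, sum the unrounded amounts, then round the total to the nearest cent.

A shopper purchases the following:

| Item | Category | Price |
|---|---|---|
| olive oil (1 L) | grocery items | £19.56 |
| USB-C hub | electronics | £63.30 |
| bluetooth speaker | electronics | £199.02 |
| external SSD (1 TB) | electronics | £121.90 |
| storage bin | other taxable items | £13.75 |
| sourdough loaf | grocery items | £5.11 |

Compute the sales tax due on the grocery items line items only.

Olive oil (1 L) £19.56: grocery items → 4% → £0.7824
Sourdough loaf £5.11: grocery items → 4% → £0.2044
Tax on grocery items: unrounded sum = £0.9868 → £0.99

£0.99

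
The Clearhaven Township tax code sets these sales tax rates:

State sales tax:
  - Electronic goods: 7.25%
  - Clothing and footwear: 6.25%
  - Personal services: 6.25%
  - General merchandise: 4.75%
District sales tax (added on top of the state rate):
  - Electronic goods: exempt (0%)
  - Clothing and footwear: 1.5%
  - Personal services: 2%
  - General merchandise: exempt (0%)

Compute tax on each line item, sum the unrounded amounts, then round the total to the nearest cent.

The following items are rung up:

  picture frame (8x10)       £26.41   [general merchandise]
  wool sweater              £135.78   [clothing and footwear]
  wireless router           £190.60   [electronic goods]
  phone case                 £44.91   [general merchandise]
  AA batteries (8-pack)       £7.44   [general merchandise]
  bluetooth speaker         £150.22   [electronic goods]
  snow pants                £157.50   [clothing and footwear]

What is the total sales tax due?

£51.18

Picture frame (8x10) £26.41: general merchandise → 4.75% + 0% district = 4.75% → £1.254475
Wool sweater £135.78: clothing and footwear → 6.25% + 1.5% district = 7.75% → £10.52295
Wireless router £190.60: electronic goods → 7.25% + 0% district = 7.25% → £13.8185
Phone case £44.91: general merchandise → 4.75% + 0% district = 4.75% → £2.133225
AA batteries (8-pack) £7.44: general merchandise → 4.75% + 0% district = 4.75% → £0.3534
Bluetooth speaker £150.22: electronic goods → 7.25% + 0% district = 7.25% → £10.89095
Snow pants £157.50: clothing and footwear → 6.25% + 1.5% district = 7.75% → £12.20625
Unrounded tax sum = £51.17975 → £51.18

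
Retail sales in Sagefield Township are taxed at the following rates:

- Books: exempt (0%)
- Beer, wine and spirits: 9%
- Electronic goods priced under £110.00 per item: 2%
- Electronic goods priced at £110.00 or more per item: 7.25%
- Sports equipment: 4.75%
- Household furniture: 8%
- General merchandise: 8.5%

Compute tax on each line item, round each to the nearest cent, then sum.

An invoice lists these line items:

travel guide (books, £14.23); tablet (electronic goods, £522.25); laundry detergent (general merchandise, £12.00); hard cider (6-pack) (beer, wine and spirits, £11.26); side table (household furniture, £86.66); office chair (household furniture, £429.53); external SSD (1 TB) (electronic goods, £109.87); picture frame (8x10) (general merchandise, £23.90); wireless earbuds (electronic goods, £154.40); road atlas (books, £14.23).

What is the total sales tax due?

£96.60

Travel guide £14.23: books → 0% → £0.00
Tablet £522.25: electronic goods, £110.00 or more → 7.25% → £37.86
Laundry detergent £12.00: general merchandise → 8.5% → £1.02
Hard cider (6-pack) £11.26: beer, wine and spirits → 9% → £1.01
Side table £86.66: household furniture → 8% → £6.93
Office chair £429.53: household furniture → 8% → £34.36
External SSD (1 TB) £109.87: electronic goods, under £110.00 → 2% → £2.20
Picture frame (8x10) £23.90: general merchandise → 8.5% → £2.03
Wireless earbuds £154.40: electronic goods, £110.00 or more → 7.25% → £11.19
Road atlas £14.23: books → 0% → £0.00
Total tax = £37.86 + £1.02 + £1.01 + £6.93 + £34.36 + £2.20 + £2.03 + £11.19 = £96.60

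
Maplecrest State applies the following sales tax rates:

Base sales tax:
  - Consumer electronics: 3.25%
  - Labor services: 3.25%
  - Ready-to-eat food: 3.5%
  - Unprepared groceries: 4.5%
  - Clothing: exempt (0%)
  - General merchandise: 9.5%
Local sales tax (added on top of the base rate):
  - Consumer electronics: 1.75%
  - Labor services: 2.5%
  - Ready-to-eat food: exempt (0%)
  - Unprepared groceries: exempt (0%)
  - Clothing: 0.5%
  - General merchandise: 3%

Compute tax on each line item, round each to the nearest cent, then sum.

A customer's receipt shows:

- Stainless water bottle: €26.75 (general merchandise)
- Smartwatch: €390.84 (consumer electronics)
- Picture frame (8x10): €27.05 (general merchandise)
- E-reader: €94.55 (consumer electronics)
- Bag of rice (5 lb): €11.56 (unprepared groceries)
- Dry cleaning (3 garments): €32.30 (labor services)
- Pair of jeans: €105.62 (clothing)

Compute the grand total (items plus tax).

Stainless water bottle €26.75: general merchandise → 9.5% + 3% local = 12.5% → €3.34
Smartwatch €390.84: consumer electronics → 3.25% + 1.75% local = 5% → €19.54
Picture frame (8x10) €27.05: general merchandise → 9.5% + 3% local = 12.5% → €3.38
E-reader €94.55: consumer electronics → 3.25% + 1.75% local = 5% → €4.73
Bag of rice (5 lb) €11.56: unprepared groceries → 4.5% + 0% local = 4.5% → €0.52
Dry cleaning (3 garments) €32.30: labor services → 3.25% + 2.5% local = 5.75% → €1.86
Pair of jeans €105.62: clothing → 0% + 0.5% local = 0.5% → €0.53
Subtotal = €688.67; tax = €33.90; total due = €722.57

€722.57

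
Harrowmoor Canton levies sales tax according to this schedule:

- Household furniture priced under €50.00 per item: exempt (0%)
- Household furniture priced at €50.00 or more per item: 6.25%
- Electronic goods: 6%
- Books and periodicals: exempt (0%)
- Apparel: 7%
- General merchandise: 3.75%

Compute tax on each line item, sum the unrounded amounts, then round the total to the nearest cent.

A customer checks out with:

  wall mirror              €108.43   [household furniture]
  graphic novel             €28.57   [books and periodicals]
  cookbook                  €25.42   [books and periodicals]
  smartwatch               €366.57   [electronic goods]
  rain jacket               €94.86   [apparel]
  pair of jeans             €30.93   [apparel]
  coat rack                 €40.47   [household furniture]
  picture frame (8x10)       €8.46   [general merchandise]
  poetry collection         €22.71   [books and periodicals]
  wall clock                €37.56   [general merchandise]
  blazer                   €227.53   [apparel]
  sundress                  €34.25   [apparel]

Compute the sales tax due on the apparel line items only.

Rain jacket €94.86: apparel → 7% → €6.6402
Pair of jeans €30.93: apparel → 7% → €2.1651
Blazer €227.53: apparel → 7% → €15.9271
Sundress €34.25: apparel → 7% → €2.3975
Tax on apparel: unrounded sum = €27.1299 → €27.13

€27.13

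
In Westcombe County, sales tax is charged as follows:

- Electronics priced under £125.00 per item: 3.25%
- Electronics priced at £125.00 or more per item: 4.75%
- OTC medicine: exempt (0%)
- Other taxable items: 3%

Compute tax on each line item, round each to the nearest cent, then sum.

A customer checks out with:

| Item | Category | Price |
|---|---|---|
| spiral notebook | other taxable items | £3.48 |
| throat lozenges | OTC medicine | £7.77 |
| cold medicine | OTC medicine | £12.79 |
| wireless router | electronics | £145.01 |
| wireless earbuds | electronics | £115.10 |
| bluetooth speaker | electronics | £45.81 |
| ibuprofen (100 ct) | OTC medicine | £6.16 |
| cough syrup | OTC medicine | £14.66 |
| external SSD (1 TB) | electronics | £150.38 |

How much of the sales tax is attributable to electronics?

Wireless router £145.01: electronics, £125.00 or more → 4.75% → £6.89
Wireless earbuds £115.10: electronics, under £125.00 → 3.25% → £3.74
Bluetooth speaker £45.81: electronics, under £125.00 → 3.25% → £1.49
External SSD (1 TB) £150.38: electronics, £125.00 or more → 4.75% → £7.14
Tax on electronics = £6.89 + £3.74 + £1.49 + £7.14 = £19.26

£19.26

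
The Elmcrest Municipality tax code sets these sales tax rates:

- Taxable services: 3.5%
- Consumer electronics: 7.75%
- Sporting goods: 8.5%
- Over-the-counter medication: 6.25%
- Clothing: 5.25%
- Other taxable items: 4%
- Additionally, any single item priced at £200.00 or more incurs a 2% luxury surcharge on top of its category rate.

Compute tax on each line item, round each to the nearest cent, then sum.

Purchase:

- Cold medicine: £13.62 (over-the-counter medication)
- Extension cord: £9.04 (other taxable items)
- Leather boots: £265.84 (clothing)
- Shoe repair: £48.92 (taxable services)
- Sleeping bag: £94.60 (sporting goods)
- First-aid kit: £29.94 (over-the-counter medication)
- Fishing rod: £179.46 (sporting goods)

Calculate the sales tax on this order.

£47.35

Cold medicine £13.62: over-the-counter medication → 6.25% → £0.85
Extension cord £9.04: other taxable items → 4% → £0.36
Leather boots £265.84: clothing → 5.25% + 2% surcharge = 7.25% → £19.27
Shoe repair £48.92: taxable services → 3.5% → £1.71
Sleeping bag £94.60: sporting goods → 8.5% → £8.04
First-aid kit £29.94: over-the-counter medication → 6.25% → £1.87
Fishing rod £179.46: sporting goods → 8.5% → £15.25
Total tax = £0.85 + £0.36 + £19.27 + £1.71 + £8.04 + £1.87 + £15.25 = £47.35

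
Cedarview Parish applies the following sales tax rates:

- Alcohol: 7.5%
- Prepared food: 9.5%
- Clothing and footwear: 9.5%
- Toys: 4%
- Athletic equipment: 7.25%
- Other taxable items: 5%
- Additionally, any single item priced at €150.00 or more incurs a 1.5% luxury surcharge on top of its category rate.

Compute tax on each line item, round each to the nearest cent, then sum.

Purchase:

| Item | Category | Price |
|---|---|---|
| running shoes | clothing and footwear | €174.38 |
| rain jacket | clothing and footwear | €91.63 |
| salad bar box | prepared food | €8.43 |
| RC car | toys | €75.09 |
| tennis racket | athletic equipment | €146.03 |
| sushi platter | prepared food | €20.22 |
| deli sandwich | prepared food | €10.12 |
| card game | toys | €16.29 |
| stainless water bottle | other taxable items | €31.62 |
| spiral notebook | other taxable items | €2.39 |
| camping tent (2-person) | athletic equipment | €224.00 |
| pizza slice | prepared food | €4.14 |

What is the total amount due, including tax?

€871.83

Running shoes €174.38: clothing and footwear → 9.5% + 1.5% surcharge = 11% → €19.18
Rain jacket €91.63: clothing and footwear → 9.5% → €8.70
Salad bar box €8.43: prepared food → 9.5% → €0.80
RC car €75.09: toys → 4% → €3.00
Tennis racket €146.03: athletic equipment → 7.25% → €10.59
Sushi platter €20.22: prepared food → 9.5% → €1.92
Deli sandwich €10.12: prepared food → 9.5% → €0.96
Card game €16.29: toys → 4% → €0.65
Stainless water bottle €31.62: other taxable items → 5% → €1.58
Spiral notebook €2.39: other taxable items → 5% → €0.12
Camping tent (2-person) €224.00: athletic equipment → 7.25% + 1.5% surcharge = 8.75% → €19.60
Pizza slice €4.14: prepared food → 9.5% → €0.39
Subtotal = €804.34; tax = €67.49; total due = €871.83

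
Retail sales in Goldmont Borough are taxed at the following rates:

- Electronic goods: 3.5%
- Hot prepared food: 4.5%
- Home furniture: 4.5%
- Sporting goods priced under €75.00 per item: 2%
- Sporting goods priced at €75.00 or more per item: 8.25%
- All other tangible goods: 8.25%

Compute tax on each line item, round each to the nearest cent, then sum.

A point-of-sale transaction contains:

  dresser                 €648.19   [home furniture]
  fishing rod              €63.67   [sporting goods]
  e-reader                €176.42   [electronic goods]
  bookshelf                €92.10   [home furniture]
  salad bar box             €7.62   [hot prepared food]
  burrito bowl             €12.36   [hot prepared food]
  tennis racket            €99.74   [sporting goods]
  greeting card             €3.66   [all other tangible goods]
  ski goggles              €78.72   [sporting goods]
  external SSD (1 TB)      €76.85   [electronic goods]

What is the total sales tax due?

€59.36

Dresser €648.19: home furniture → 4.5% → €29.17
Fishing rod €63.67: sporting goods, under €75.00 → 2% → €1.27
E-reader €176.42: electronic goods → 3.5% → €6.17
Bookshelf €92.10: home furniture → 4.5% → €4.14
Salad bar box €7.62: hot prepared food → 4.5% → €0.34
Burrito bowl €12.36: hot prepared food → 4.5% → €0.56
Tennis racket €99.74: sporting goods, €75.00 or more → 8.25% → €8.23
Greeting card €3.66: all other tangible goods → 8.25% → €0.30
Ski goggles €78.72: sporting goods, €75.00 or more → 8.25% → €6.49
External SSD (1 TB) €76.85: electronic goods → 3.5% → €2.69
Total tax = €29.17 + €1.27 + €6.17 + €4.14 + €0.34 + €0.56 + €8.23 + €0.30 + €6.49 + €2.69 = €59.36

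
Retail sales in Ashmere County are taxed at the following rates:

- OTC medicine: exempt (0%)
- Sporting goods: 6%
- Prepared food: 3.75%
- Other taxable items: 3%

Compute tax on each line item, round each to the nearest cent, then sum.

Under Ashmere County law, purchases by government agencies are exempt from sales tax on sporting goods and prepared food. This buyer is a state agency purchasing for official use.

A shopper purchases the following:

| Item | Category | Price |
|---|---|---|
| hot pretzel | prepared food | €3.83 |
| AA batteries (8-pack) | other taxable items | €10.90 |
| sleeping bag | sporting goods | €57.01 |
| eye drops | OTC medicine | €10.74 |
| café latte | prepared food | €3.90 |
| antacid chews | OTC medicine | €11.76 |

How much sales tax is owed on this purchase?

€0.33

Hot pretzel €3.83: prepared food, buyer-exempt → 0% → €0.00
AA batteries (8-pack) €10.90: other taxable items → 3% → €0.33
Sleeping bag €57.01: sporting goods, buyer-exempt → 0% → €0.00
Eye drops €10.74: OTC medicine → 0% → €0.00
Café latte €3.90: prepared food, buyer-exempt → 0% → €0.00
Antacid chews €11.76: OTC medicine → 0% → €0.00
Total tax = €0.33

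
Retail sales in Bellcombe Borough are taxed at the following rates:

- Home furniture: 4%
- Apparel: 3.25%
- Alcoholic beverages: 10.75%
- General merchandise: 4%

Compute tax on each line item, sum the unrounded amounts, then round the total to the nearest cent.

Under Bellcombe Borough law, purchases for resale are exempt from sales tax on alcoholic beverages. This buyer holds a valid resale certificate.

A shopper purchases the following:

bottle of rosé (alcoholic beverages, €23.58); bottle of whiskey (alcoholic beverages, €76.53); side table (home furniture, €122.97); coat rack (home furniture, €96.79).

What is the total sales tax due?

€8.79

Bottle of rosé €23.58: alcoholic beverages, buyer-exempt → 0% → €0.00
Bottle of whiskey €76.53: alcoholic beverages, buyer-exempt → 0% → €0.00
Side table €122.97: home furniture → 4% → €4.9188
Coat rack €96.79: home furniture → 4% → €3.8716
Unrounded tax sum = €8.7904 → €8.79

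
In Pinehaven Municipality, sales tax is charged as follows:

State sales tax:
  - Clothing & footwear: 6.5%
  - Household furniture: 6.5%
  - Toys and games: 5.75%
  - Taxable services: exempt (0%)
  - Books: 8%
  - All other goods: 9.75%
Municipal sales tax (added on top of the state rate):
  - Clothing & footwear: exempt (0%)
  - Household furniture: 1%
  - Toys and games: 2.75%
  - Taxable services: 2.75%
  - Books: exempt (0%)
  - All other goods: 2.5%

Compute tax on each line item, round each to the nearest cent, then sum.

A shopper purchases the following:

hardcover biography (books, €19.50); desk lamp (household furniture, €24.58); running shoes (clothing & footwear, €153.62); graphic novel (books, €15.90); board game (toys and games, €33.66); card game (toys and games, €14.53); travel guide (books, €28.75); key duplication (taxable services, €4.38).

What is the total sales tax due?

€21.18

Hardcover biography €19.50: books → 8% + 0% municipal = 8% → €1.56
Desk lamp €24.58: household furniture → 6.5% + 1% municipal = 7.5% → €1.84
Running shoes €153.62: clothing & footwear → 6.5% + 0% municipal = 6.5% → €9.99
Graphic novel €15.90: books → 8% + 0% municipal = 8% → €1.27
Board game €33.66: toys and games → 5.75% + 2.75% municipal = 8.5% → €2.86
Card game €14.53: toys and games → 5.75% + 2.75% municipal = 8.5% → €1.24
Travel guide €28.75: books → 8% + 0% municipal = 8% → €2.30
Key duplication €4.38: taxable services → 0% + 2.75% municipal = 2.75% → €0.12
Total tax = €1.56 + €1.84 + €9.99 + €1.27 + €2.86 + €1.24 + €2.30 + €0.12 = €21.18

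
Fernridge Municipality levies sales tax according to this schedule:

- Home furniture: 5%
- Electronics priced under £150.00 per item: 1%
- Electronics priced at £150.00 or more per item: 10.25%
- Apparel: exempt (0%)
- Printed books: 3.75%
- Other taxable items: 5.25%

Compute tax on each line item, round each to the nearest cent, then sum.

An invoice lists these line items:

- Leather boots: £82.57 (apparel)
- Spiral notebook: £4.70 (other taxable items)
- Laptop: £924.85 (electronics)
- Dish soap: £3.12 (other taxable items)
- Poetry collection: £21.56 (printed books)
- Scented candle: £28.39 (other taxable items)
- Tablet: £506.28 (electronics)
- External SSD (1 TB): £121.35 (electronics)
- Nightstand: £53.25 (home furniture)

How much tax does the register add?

Leather boots £82.57: apparel → 0% → £0.00
Spiral notebook £4.70: other taxable items → 5.25% → £0.25
Laptop £924.85: electronics, £150.00 or more → 10.25% → £94.80
Dish soap £3.12: other taxable items → 5.25% → £0.16
Poetry collection £21.56: printed books → 3.75% → £0.81
Scented candle £28.39: other taxable items → 5.25% → £1.49
Tablet £506.28: electronics, £150.00 or more → 10.25% → £51.89
External SSD (1 TB) £121.35: electronics, under £150.00 → 1% → £1.21
Nightstand £53.25: home furniture → 5% → £2.66
Total tax = £0.25 + £94.80 + £0.16 + £0.81 + £1.49 + £51.89 + £1.21 + £2.66 = £153.27

£153.27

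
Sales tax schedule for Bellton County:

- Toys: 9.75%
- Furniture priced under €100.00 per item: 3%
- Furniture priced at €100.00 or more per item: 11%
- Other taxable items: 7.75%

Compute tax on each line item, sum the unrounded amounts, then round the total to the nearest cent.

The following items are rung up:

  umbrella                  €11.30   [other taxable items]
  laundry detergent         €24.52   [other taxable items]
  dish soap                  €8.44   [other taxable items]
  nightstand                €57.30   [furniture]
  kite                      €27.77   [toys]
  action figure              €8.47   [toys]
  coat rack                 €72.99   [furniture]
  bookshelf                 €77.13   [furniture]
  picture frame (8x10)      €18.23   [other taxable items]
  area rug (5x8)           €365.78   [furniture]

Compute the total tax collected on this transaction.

Umbrella €11.30: other taxable items → 7.75% → €0.87575
Laundry detergent €24.52: other taxable items → 7.75% → €1.9003
Dish soap €8.44: other taxable items → 7.75% → €0.6541
Nightstand €57.30: furniture, under €100.00 → 3% → €1.719
Kite €27.77: toys → 9.75% → €2.707575
Action figure €8.47: toys → 9.75% → €0.825825
Coat rack €72.99: furniture, under €100.00 → 3% → €2.1897
Bookshelf €77.13: furniture, under €100.00 → 3% → €2.3139
Picture frame (8x10) €18.23: other taxable items → 7.75% → €1.412825
Area rug (5x8) €365.78: furniture, €100.00 or more → 11% → €40.2358
Unrounded tax sum = €54.834775 → €54.83

€54.83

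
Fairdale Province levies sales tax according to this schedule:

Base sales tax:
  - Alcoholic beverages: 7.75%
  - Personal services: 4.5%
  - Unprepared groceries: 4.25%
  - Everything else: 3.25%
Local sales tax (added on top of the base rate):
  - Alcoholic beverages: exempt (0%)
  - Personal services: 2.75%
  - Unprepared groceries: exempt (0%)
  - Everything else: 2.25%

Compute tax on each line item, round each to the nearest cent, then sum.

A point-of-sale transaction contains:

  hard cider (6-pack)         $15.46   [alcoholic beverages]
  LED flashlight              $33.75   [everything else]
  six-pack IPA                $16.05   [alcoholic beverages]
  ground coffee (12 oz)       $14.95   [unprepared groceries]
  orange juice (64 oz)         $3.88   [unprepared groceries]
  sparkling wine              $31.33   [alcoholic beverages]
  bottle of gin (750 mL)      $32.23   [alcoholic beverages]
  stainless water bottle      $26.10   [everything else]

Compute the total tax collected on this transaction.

$11.47

Hard cider (6-pack) $15.46: alcoholic beverages → 7.75% + 0% local = 7.75% → $1.20
LED flashlight $33.75: everything else → 3.25% + 2.25% local = 5.5% → $1.86
Six-pack IPA $16.05: alcoholic beverages → 7.75% + 0% local = 7.75% → $1.24
Ground coffee (12 oz) $14.95: unprepared groceries → 4.25% + 0% local = 4.25% → $0.64
Orange juice (64 oz) $3.88: unprepared groceries → 4.25% + 0% local = 4.25% → $0.16
Sparkling wine $31.33: alcoholic beverages → 7.75% + 0% local = 7.75% → $2.43
Bottle of gin (750 mL) $32.23: alcoholic beverages → 7.75% + 0% local = 7.75% → $2.50
Stainless water bottle $26.10: everything else → 3.25% + 2.25% local = 5.5% → $1.44
Total tax = $1.20 + $1.86 + $1.24 + $0.64 + $0.16 + $2.43 + $2.50 + $1.44 = $11.47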